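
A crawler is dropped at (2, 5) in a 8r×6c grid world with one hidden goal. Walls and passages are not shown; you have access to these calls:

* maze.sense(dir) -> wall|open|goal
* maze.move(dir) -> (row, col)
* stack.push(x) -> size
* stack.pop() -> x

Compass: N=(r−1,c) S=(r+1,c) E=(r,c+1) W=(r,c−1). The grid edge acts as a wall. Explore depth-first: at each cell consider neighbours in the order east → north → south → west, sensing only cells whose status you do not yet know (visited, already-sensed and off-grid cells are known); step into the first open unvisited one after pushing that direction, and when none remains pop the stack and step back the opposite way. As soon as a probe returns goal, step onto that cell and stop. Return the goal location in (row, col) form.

! 1. maze.sense(north) ~> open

! 2. stack.push(north) ~> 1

! 3. maze.move(north) ~> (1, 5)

! 4. maze.sense(north) ~> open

! 5. stack.push(north) ~> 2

! 6. maze.move(north) ~> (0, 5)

! 7. maze.sense(west) ~> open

! 8. stack.push(west) ~> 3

! 9. maze.move(west) ~> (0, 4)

! 10. maze.sense(south) ~> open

! 11. stack.push(south) ~> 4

! 12. maze.move(south) ~> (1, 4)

! 13. maze.sense(south) ~> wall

! 14. maze.sense(west) ~> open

! 15. stack.push(west) ~> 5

! 16. maze.move(west) ~> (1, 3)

! 17. maze.sense(north) ~> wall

! 18. maze.sense(south) ~> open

! 19. stack.push(south) ~> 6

! 20. maze.move(south) ~> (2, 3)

! 21. maze.sense(south) ~> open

! 22. stack.push(south) ~> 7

! 23. maze.move(south) ~> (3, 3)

! 24. maze.sense(east) ~> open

! 25. stack.push(east) ~> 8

! 26. maze.move(east) ~> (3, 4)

! 27. maze.sense(east) ~> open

! 28. stack.push(east) ~> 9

! 29. maze.move(east) ~> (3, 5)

! 30. maze.sense(south) ~> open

! 31. stack.push(south) ~> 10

! 32. maze.move(south) ~> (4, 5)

! 33. maze.sense(south) ~> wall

! 34. maze.sense(west) ~> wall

! 35. stack.pop() ~> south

! 36. maze.move(north) ~> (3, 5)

! 37. stack.pop() ~> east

! 38. maze.move(west) ~> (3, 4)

! 39. stack.pop() ~> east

! 40. maze.move(west) ~> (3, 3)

! 41. maze.sense(south) ~> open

! 42. stack.push(south) ~> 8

! 43. maze.move(south) ~> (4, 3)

! 44. maze.sense(south) ~> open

! 45. stack.push(south) ~> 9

! 46. maze.move(south) ~> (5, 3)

! 47. maze.sense(east) ~> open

! 48. stack.push(east) ~> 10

! 49. maze.move(east) ~> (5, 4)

! 50. maze.sense(south) ~> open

! 51. stack.push(south) ~> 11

! 52. maze.move(south) ~> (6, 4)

! 53. maze.sense(east) ~> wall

! 54. maze.sense(south) ~> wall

! 55. maze.sense(west) ~> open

! 56. stack.push(west) ~> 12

! 57. maze.move(west) ~> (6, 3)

! 58. maze.sense(south) ~> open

! 59. stack.push(south) ~> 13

! 60. maze.move(south) ~> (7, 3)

! 61. maze.sense(west) ~> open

! 62. stack.push(west) ~> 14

! 63. maze.move(west) ~> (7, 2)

! 64. maze.sense(north) ~> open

! 65. stack.push(north) ~> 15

! 66. maze.move(north) ~> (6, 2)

! 67. maze.sense(north) ~> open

! 68. stack.push(north) ~> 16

! 69. maze.move(north) ~> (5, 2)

! 70. maze.sense(north) ~> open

! 71. stack.push(north) ~> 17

! 72. maze.move(north) ~> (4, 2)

! 73. maze.sense(north) ~> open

! 74. stack.push(north) ~> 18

! 75. maze.move(north) ~> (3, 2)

! 76. maze.sense(north) ~> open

! 77. stack.push(north) ~> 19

! 78. maze.move(north) ~> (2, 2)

! 79. maze.sense(north) ~> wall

! 80. maze.sense(west) ~> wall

! 81. stack.pop() ~> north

! 82. maze.move(south) ~> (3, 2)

! 83. maze.sense(west) ~> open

! 84. stack.push(west) ~> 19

! 85. maze.move(west) ~> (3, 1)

! 86. maze.sense(south) ~> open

! 87. stack.push(south) ~> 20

! 88. maze.move(south) ~> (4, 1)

! 89. maze.sense(south) ~> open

! 90. stack.push(south) ~> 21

! 91. maze.move(south) ~> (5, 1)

! 92. maze.sense(south) ~> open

! 93. stack.push(south) ~> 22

! 94. maze.move(south) ~> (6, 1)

! 95. maze.sense(south) ~> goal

! 96. maze.move(south) ~> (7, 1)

Answer: (7, 1)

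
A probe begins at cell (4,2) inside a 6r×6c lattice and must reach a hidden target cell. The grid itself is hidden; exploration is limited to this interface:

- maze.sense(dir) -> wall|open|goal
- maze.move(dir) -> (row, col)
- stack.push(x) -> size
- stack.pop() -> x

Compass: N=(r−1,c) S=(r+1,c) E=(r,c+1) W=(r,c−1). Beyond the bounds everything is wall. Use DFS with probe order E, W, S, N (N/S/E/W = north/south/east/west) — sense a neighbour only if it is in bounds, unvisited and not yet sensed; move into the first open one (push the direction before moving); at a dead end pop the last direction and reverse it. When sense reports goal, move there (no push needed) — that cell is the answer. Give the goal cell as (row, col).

CALL maze.sense[east]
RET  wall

CALL maze.sense[west]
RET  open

CALL stack.push[west]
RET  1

CALL maze.move[west]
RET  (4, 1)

CALL maze.sense[west]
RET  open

CALL stack.push[west]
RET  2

CALL maze.move[west]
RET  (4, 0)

CALL maze.sense[south]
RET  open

CALL stack.push[south]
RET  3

CALL maze.move[south]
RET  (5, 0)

CALL maze.sense[east]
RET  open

CALL stack.push[east]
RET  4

CALL maze.move[east]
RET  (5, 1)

CALL maze.sense[east]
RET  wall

CALL stack.pop[]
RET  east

CALL maze.move[west]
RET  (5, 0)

CALL stack.pop[]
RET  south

CALL maze.move[north]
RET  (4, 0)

CALL maze.sense[north]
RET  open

CALL stack.push[north]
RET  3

CALL maze.move[north]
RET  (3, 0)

CALL maze.sense[east]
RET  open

CALL stack.push[east]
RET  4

CALL maze.move[east]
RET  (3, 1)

CALL maze.sense[east]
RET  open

CALL stack.push[east]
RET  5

CALL maze.move[east]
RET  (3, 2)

CALL maze.sense[east]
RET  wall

CALL maze.sense[north]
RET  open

CALL stack.push[north]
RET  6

CALL maze.move[north]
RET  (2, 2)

CALL maze.sense[east]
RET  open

CALL stack.push[east]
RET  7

CALL maze.move[east]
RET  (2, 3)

CALL maze.sense[east]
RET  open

CALL stack.push[east]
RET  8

CALL maze.move[east]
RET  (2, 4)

CALL maze.sense[east]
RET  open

CALL stack.push[east]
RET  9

CALL maze.move[east]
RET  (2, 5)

CALL maze.sense[south]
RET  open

CALL stack.push[south]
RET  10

CALL maze.move[south]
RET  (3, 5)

CALL maze.sense[west]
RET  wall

CALL maze.sense[south]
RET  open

CALL stack.push[south]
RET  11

CALL maze.move[south]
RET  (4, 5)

CALL maze.sense[west]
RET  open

CALL stack.push[west]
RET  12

CALL maze.move[west]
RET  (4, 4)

CALL maze.sense[south]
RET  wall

CALL stack.pop[]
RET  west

CALL maze.move[east]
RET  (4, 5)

CALL maze.sense[south]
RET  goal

CALL maze.move[south]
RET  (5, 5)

Answer: (5, 5)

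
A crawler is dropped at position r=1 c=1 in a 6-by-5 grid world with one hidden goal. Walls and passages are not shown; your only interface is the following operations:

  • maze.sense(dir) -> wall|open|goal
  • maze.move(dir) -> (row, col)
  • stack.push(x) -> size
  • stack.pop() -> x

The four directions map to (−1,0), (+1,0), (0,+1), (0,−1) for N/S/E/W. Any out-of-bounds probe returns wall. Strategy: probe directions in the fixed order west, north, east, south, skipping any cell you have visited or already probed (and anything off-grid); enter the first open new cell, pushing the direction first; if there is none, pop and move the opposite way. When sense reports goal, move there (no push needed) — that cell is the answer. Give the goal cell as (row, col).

[in] maze.sense dir: west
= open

[in] stack.push x: west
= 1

[in] maze.move dir: west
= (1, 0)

[in] maze.sense dir: north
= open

[in] stack.push x: north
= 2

[in] maze.move dir: north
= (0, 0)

[in] maze.sense dir: east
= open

[in] stack.push x: east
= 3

[in] maze.move dir: east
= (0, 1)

[in] maze.sense dir: east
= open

[in] stack.push x: east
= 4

[in] maze.move dir: east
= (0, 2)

[in] maze.sense dir: east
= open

[in] stack.push x: east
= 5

[in] maze.move dir: east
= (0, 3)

[in] maze.sense dir: east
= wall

[in] maze.sense dir: south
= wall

[in] stack.pop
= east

[in] maze.move dir: west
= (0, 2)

[in] maze.sense dir: south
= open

[in] stack.push x: south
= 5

[in] maze.move dir: south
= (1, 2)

[in] maze.sense dir: south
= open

[in] stack.push x: south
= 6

[in] maze.move dir: south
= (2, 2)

[in] maze.sense dir: west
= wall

[in] maze.sense dir: east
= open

[in] stack.push x: east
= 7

[in] maze.move dir: east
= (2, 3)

[in] maze.sense dir: east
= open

[in] stack.push x: east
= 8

[in] maze.move dir: east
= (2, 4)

[in] maze.sense dir: north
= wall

[in] maze.sense dir: south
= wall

[in] stack.pop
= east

[in] maze.move dir: west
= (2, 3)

[in] maze.sense dir: south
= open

[in] stack.push x: south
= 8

[in] maze.move dir: south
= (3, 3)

[in] maze.sense dir: west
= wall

[in] maze.sense dir: south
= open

[in] stack.push x: south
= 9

[in] maze.move dir: south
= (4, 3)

[in] maze.sense dir: west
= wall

[in] maze.sense dir: east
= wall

[in] maze.sense dir: south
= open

[in] stack.push x: south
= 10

[in] maze.move dir: south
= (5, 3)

[in] maze.sense dir: west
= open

[in] stack.push x: west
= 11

[in] maze.move dir: west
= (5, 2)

[in] maze.sense dir: west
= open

[in] stack.push x: west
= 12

[in] maze.move dir: west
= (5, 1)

[in] maze.sense dir: west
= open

[in] stack.push x: west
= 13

[in] maze.move dir: west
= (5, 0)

[in] maze.sense dir: north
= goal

[in] maze.move dir: north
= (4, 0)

Answer: (4, 0)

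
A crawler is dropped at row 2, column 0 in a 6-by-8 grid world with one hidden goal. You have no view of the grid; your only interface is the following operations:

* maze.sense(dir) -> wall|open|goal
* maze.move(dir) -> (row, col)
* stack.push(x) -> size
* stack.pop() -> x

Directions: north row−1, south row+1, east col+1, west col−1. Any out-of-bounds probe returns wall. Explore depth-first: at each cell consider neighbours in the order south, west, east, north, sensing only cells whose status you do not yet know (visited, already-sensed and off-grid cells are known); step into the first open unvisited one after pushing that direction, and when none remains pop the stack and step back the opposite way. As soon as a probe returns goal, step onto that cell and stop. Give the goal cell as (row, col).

==> maze.sense(dir='south')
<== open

==> stack.push(x='south')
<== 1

==> maze.move(dir='south')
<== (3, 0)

==> maze.sense(dir='south')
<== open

==> stack.push(x='south')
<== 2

==> maze.move(dir='south')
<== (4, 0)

==> maze.sense(dir='south')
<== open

==> stack.push(x='south')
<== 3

==> maze.move(dir='south')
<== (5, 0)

==> maze.sense(dir='east')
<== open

==> stack.push(x='east')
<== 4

==> maze.move(dir='east')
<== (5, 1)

==> maze.sense(dir='east')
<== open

==> stack.push(x='east')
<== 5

==> maze.move(dir='east')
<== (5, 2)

==> maze.sense(dir='east')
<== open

==> stack.push(x='east')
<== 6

==> maze.move(dir='east')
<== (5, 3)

==> maze.sense(dir='east')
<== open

==> stack.push(x='east')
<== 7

==> maze.move(dir='east')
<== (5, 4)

==> maze.sense(dir='east')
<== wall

==> maze.sense(dir='north')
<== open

==> stack.push(x='north')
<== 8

==> maze.move(dir='north')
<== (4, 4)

==> maze.sense(dir='west')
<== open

==> stack.push(x='west')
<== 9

==> maze.move(dir='west')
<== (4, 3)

==> maze.sense(dir='west')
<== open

==> stack.push(x='west')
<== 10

==> maze.move(dir='west')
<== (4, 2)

==> maze.sense(dir='west')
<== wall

==> maze.sense(dir='north')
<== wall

==> stack.pop()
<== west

==> maze.move(dir='east')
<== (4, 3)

==> maze.sense(dir='north')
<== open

==> stack.push(x='north')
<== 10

==> maze.move(dir='north')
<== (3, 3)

==> maze.sense(dir='east')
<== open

==> stack.push(x='east')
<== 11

==> maze.move(dir='east')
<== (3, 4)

==> maze.sense(dir='east')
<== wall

==> maze.sense(dir='north')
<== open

==> stack.push(x='north')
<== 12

==> maze.move(dir='north')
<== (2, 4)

==> maze.sense(dir='west')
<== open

==> stack.push(x='west')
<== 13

==> maze.move(dir='west')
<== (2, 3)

==> maze.sense(dir='west')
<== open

==> stack.push(x='west')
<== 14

==> maze.move(dir='west')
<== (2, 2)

==> maze.sense(dir='west')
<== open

==> stack.push(x='west')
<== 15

==> maze.move(dir='west')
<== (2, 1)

==> maze.sense(dir='south')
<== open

==> stack.push(x='south')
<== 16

==> maze.move(dir='south')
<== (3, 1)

==> stack.pop()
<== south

==> maze.move(dir='north')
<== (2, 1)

==> maze.sense(dir='north')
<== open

==> stack.push(x='north')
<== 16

==> maze.move(dir='north')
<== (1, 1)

==> maze.sense(dir='west')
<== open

==> stack.push(x='west')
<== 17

==> maze.move(dir='west')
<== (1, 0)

==> maze.sense(dir='north')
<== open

==> stack.push(x='north')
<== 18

==> maze.move(dir='north')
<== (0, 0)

==> maze.sense(dir='east')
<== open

==> stack.push(x='east')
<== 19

==> maze.move(dir='east')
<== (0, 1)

==> maze.sense(dir='east')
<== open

==> stack.push(x='east')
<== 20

==> maze.move(dir='east')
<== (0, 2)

==> maze.sense(dir='south')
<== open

==> stack.push(x='south')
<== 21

==> maze.move(dir='south')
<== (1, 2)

==> maze.sense(dir='east')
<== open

==> stack.push(x='east')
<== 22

==> maze.move(dir='east')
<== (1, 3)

==> maze.sense(dir='east')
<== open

==> stack.push(x='east')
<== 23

==> maze.move(dir='east')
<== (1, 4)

==> maze.sense(dir='east')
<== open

==> stack.push(x='east')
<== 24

==> maze.move(dir='east')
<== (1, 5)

==> maze.sense(dir='south')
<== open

==> stack.push(x='south')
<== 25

==> maze.move(dir='south')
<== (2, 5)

==> maze.sense(dir='east')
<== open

==> stack.push(x='east')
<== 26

==> maze.move(dir='east')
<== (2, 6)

==> maze.sense(dir='south')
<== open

==> stack.push(x='south')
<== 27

==> maze.move(dir='south')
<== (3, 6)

==> maze.sense(dir='south')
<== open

==> stack.push(x='south')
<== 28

==> maze.move(dir='south')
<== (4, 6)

==> maze.sense(dir='south')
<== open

==> stack.push(x='south')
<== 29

==> maze.move(dir='south')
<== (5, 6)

==> maze.sense(dir='east')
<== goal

==> maze.move(dir='east')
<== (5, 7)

Answer: (5, 7)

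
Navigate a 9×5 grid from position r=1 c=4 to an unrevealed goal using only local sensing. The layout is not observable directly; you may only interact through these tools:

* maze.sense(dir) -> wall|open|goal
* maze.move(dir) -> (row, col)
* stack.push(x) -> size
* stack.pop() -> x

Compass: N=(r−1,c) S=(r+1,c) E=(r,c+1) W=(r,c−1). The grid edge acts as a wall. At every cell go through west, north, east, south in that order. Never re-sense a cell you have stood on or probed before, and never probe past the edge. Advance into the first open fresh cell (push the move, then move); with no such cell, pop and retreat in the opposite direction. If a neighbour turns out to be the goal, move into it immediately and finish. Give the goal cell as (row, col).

[in] maze.sense dir: west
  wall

[in] maze.sense dir: north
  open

[in] stack.push x: north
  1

[in] maze.move dir: north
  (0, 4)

[in] maze.sense dir: west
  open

[in] stack.push x: west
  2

[in] maze.move dir: west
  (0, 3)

[in] maze.sense dir: west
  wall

[in] stack.pop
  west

[in] maze.move dir: east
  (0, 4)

[in] stack.pop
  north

[in] maze.move dir: south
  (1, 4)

[in] maze.sense dir: south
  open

[in] stack.push x: south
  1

[in] maze.move dir: south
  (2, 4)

[in] maze.sense dir: west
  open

[in] stack.push x: west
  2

[in] maze.move dir: west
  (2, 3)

[in] maze.sense dir: west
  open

[in] stack.push x: west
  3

[in] maze.move dir: west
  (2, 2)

[in] maze.sense dir: west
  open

[in] stack.push x: west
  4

[in] maze.move dir: west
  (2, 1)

[in] maze.sense dir: west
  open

[in] stack.push x: west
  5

[in] maze.move dir: west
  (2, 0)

[in] maze.sense dir: north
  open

[in] stack.push x: north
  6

[in] maze.move dir: north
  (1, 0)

[in] maze.sense dir: north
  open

[in] stack.push x: north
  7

[in] maze.move dir: north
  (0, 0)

[in] maze.sense dir: east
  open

[in] stack.push x: east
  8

[in] maze.move dir: east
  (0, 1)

[in] maze.sense dir: south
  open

[in] stack.push x: south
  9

[in] maze.move dir: south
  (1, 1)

[in] maze.sense dir: east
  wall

[in] stack.pop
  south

[in] maze.move dir: north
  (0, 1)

[in] stack.pop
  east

[in] maze.move dir: west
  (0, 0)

[in] stack.pop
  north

[in] maze.move dir: south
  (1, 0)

[in] stack.pop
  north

[in] maze.move dir: south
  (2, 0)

[in] maze.sense dir: south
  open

[in] stack.push x: south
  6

[in] maze.move dir: south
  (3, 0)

[in] maze.sense dir: east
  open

[in] stack.push x: east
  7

[in] maze.move dir: east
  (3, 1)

[in] maze.sense dir: east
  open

[in] stack.push x: east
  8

[in] maze.move dir: east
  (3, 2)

[in] maze.sense dir: east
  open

[in] stack.push x: east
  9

[in] maze.move dir: east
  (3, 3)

[in] maze.sense dir: east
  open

[in] stack.push x: east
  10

[in] maze.move dir: east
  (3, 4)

[in] maze.sense dir: south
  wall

[in] stack.pop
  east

[in] maze.move dir: west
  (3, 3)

[in] maze.sense dir: south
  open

[in] stack.push x: south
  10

[in] maze.move dir: south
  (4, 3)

[in] maze.sense dir: west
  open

[in] stack.push x: west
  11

[in] maze.move dir: west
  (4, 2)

[in] maze.sense dir: west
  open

[in] stack.push x: west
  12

[in] maze.move dir: west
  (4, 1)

[in] maze.sense dir: west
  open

[in] stack.push x: west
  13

[in] maze.move dir: west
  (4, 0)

[in] maze.sense dir: south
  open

[in] stack.push x: south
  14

[in] maze.move dir: south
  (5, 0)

[in] maze.sense dir: east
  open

[in] stack.push x: east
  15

[in] maze.move dir: east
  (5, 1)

[in] maze.sense dir: east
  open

[in] stack.push x: east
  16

[in] maze.move dir: east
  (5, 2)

[in] maze.sense dir: east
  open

[in] stack.push x: east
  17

[in] maze.move dir: east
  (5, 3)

[in] maze.sense dir: east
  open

[in] stack.push x: east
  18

[in] maze.move dir: east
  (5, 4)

[in] maze.sense dir: south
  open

[in] stack.push x: south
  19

[in] maze.move dir: south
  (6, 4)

[in] maze.sense dir: west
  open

[in] stack.push x: west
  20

[in] maze.move dir: west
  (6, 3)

[in] maze.sense dir: west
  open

[in] stack.push x: west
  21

[in] maze.move dir: west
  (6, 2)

[in] maze.sense dir: west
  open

[in] stack.push x: west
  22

[in] maze.move dir: west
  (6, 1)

[in] maze.sense dir: west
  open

[in] stack.push x: west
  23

[in] maze.move dir: west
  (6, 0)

[in] maze.sense dir: south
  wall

[in] stack.pop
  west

[in] maze.move dir: east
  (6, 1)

[in] maze.sense dir: south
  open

[in] stack.push x: south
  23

[in] maze.move dir: south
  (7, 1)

[in] maze.sense dir: east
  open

[in] stack.push x: east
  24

[in] maze.move dir: east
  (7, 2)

[in] maze.sense dir: east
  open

[in] stack.push x: east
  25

[in] maze.move dir: east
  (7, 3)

[in] maze.sense dir: east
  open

[in] stack.push x: east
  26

[in] maze.move dir: east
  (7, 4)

[in] maze.sense dir: south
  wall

[in] stack.pop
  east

[in] maze.move dir: west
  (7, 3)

[in] maze.sense dir: south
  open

[in] stack.push x: south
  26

[in] maze.move dir: south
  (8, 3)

[in] maze.sense dir: west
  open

[in] stack.push x: west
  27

[in] maze.move dir: west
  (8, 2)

[in] maze.sense dir: west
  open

[in] stack.push x: west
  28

[in] maze.move dir: west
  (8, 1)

[in] maze.sense dir: west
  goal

[in] maze.move dir: west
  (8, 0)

Answer: (8, 0)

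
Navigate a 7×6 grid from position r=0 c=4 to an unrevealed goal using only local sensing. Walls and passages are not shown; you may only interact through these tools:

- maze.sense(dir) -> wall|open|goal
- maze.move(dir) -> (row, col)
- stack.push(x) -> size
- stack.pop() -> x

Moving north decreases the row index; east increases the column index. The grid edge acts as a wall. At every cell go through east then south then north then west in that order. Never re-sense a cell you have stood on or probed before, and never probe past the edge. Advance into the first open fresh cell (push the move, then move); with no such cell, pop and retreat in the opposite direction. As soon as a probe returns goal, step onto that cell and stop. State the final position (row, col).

Step: maze.sense[dir→east]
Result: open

Step: stack.push[x→east]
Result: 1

Step: maze.move[dir→east]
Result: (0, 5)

Step: maze.sense[dir→south]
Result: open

Step: stack.push[x→south]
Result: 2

Step: maze.move[dir→south]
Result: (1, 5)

Step: maze.sense[dir→south]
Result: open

Step: stack.push[x→south]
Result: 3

Step: maze.move[dir→south]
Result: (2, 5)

Step: maze.sense[dir→south]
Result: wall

Step: maze.sense[dir→west]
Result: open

Step: stack.push[x→west]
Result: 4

Step: maze.move[dir→west]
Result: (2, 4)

Step: maze.sense[dir→south]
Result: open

Step: stack.push[x→south]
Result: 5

Step: maze.move[dir→south]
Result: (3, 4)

Step: maze.sense[dir→south]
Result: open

Step: stack.push[x→south]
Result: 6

Step: maze.move[dir→south]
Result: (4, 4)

Step: maze.sense[dir→east]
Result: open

Step: stack.push[x→east]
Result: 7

Step: maze.move[dir→east]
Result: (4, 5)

Step: maze.sense[dir→south]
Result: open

Step: stack.push[x→south]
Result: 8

Step: maze.move[dir→south]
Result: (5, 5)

Step: maze.sense[dir→south]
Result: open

Step: stack.push[x→south]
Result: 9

Step: maze.move[dir→south]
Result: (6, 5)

Step: maze.sense[dir→west]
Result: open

Step: stack.push[x→west]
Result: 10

Step: maze.move[dir→west]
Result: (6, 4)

Step: maze.sense[dir→north]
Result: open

Step: stack.push[x→north]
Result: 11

Step: maze.move[dir→north]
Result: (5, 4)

Step: maze.sense[dir→west]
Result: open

Step: stack.push[x→west]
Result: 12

Step: maze.move[dir→west]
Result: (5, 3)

Step: maze.sense[dir→south]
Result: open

Step: stack.push[x→south]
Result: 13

Step: maze.move[dir→south]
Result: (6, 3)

Step: maze.sense[dir→west]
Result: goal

Step: maze.move[dir→west]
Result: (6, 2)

Answer: (6, 2)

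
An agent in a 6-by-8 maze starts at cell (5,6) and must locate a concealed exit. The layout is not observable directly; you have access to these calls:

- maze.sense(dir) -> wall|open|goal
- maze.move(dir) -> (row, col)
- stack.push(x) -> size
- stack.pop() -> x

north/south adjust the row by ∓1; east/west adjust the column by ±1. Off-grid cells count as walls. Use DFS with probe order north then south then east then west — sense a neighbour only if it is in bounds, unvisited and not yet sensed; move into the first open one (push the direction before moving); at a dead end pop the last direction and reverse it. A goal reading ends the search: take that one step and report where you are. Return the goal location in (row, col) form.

I use maze.sense on dir=north, — result: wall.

Then maze.sense on dir=east, and observe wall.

I call maze.sense on dir=west, which returns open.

Now I run stack.push on x=west, and see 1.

I call maze.move on dir=west, giving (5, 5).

I invoke maze.sense on dir=north, and see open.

Calling stack.push on x=north, and observe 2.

I run maze.move on dir=north, — result: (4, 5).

Now I run maze.sense on dir=north, which returns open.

Calling stack.push on x=north, and get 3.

I try maze.move on dir=north, → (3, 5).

I call maze.sense on dir=north, → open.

I call stack.push on x=north, — result: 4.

I run maze.move on dir=north, and observe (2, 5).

Now I run maze.sense on dir=north, which returns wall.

Next I call maze.sense on dir=east, yielding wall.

Then maze.sense on dir=west, which returns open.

I invoke stack.push on x=west, and get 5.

I call maze.move on dir=west, and get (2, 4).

I invoke maze.sense on dir=north, and observe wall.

I try maze.sense on dir=south, and see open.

I use stack.push on x=south, yielding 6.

Now I run maze.move on dir=south, → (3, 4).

Then maze.sense on dir=south, and see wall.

I run maze.sense on dir=west, which returns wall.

Now I run stack.pop, which returns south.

I use maze.move on dir=north, which returns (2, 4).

Calling maze.sense on dir=west, and see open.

Calling stack.push on x=west, → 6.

Then maze.move on dir=west, : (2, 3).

I use maze.sense on dir=north, yielding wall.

I use maze.sense on dir=west, — result: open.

Calling stack.push on x=west, → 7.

I try maze.move on dir=west, and get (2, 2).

Invoking maze.sense on dir=north, which returns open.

I try stack.push on x=north, and observe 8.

I run maze.move on dir=north, yielding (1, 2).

I call maze.sense on dir=north, → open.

Calling stack.push on x=north, and observe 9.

Now I run maze.move on dir=north, and get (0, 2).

Now I run maze.sense on dir=east, and get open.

Calling stack.push on x=east, and get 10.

I use maze.move on dir=east, and observe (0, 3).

Next I call maze.sense on dir=east, and observe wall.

Using stack.pop(), and observe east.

I use maze.move on dir=west, and see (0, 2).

Now I run maze.sense on dir=west, → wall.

Now I run stack.pop, → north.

I invoke maze.move on dir=south, and observe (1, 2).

I use maze.sense on dir=west, → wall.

I use stack.pop(), → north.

I try maze.move on dir=south, which returns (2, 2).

Next I call maze.sense on dir=south, yielding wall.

Using maze.sense on dir=west, giving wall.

I invoke stack.pop(), and get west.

Invoking maze.move on dir=east, which returns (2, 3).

Next I call stack.pop(), : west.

Using maze.move on dir=east, → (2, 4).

I invoke stack.pop, — result: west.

I try maze.move on dir=east, yielding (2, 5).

Next I call stack.pop, which returns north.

Now I run maze.move on dir=south, which returns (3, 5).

I use maze.sense on dir=east, and see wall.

Now I run stack.pop(), → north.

I use maze.move on dir=south, giving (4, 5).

Then stack.pop, which returns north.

Calling maze.move on dir=south, which returns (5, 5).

Next I call maze.sense on dir=west, : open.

I use stack.push on x=west, giving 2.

I run maze.move on dir=west, and observe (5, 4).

Using maze.sense on dir=west, and observe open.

I run stack.push on x=west, — result: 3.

Now I run maze.move on dir=west, giving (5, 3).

Calling maze.sense on dir=north, — result: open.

I call stack.push on x=north, and observe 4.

Invoking maze.move on dir=north, which returns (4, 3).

Using maze.sense on dir=west, and observe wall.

Then stack.pop(), and get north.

I invoke maze.move on dir=south, yielding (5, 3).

Calling maze.sense on dir=west, which returns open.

Invoking stack.push on x=west, → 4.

Then maze.move on dir=west, : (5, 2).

I invoke maze.sense on dir=west, and observe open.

I run stack.push on x=west, and get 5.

I run maze.move on dir=west, and observe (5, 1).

Now I run maze.sense on dir=north, giving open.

Using stack.push on x=north, yielding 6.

Calling maze.move on dir=north, → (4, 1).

I try maze.sense on dir=north, giving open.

I call stack.push on x=north, which returns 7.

Using maze.move on dir=north, which returns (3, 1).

Next I call maze.sense on dir=west, giving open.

I use stack.push on x=west, giving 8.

I call maze.move on dir=west, : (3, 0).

Calling maze.sense on dir=north, and see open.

I run stack.push on x=north, : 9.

I invoke maze.move on dir=north, yielding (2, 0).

I invoke maze.sense on dir=north, → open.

I try stack.push on x=north, → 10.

I run maze.move on dir=north, → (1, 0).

I use maze.sense on dir=north, and observe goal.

I call maze.move on dir=north, giving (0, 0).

Answer: (0, 0)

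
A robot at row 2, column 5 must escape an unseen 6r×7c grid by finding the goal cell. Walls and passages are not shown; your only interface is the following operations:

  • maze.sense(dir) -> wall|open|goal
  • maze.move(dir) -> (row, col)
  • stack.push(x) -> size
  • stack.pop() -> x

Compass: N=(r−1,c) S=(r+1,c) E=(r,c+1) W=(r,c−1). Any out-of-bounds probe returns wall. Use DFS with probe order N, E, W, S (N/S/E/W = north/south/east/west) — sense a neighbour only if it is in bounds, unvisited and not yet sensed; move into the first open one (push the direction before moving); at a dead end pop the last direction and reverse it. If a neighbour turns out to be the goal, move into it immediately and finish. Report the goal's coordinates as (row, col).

I invoke maze.sense with dir→north, → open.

I invoke stack.push with x→north, which returns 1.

I try maze.move with dir→north, and observe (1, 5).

Then maze.sense with dir→north, and see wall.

Calling maze.sense with dir→east, → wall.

Then maze.sense with dir→west, and observe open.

I use stack.push with x→west, and get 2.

Invoking maze.move with dir→west, → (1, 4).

I try maze.sense with dir→north, which returns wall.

I invoke maze.sense with dir→west, → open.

I use stack.push with x→west, giving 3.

I try maze.move with dir→west, → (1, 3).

Now I run maze.sense with dir→north, and get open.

Invoking stack.push with x→north, → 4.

Now I run maze.move with dir→north, and see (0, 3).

Next I call maze.sense with dir→west, giving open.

Invoking stack.push with x→west, which returns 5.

I run maze.move with dir→west, — result: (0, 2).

I try maze.sense with dir→west, → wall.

I try maze.sense with dir→south, — result: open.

I try stack.push with x→south, — result: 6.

Using maze.move with dir→south, which returns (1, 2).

Invoking maze.sense with dir→west, → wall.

I call maze.sense with dir→south, : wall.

I run stack.pop(), and see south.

Using maze.move with dir→north, giving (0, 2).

Calling stack.pop, and see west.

Invoking maze.move with dir→east, and get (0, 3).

I call stack.pop(), and observe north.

Now I run maze.move with dir→south, giving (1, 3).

Invoking maze.sense with dir→south, yielding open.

Now I run stack.push with x→south, and get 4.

Invoking maze.move with dir→south, and get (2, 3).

Then maze.sense with dir→east, which returns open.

Calling stack.push with x→east, : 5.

Now I run maze.move with dir→east, and observe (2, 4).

Now I run maze.sense with dir→south, and get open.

Invoking stack.push with x→south, and observe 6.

I run maze.move with dir→south, and see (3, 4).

I use maze.sense with dir→east, and see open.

Next I call stack.push with x→east, which returns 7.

I use maze.move with dir→east, which returns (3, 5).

Next I call maze.sense with dir→east, and get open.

Now I run stack.push with x→east, : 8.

I use maze.move with dir→east, → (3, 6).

Calling maze.sense with dir→north, which returns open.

Then stack.push with x→north, → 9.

I run maze.move with dir→north, : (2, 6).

I use stack.pop, — result: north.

I invoke maze.move with dir→south, giving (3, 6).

Then maze.sense with dir→south, and see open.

I invoke stack.push with x→south, giving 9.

Calling maze.move with dir→south, and observe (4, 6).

Next I call maze.sense with dir→west, : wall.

Using maze.sense with dir→south, : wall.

Now I run stack.pop, and see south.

Using maze.move with dir→north, yielding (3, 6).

Calling stack.pop, and observe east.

Using maze.move with dir→west, yielding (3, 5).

Now I run stack.pop, and observe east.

I invoke maze.move with dir→west, → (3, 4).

I use maze.sense with dir→west, and see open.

Invoking stack.push with x→west, and get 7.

I try maze.move with dir→west, : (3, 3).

Invoking maze.sense with dir→west, : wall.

I run maze.sense with dir→south, giving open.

I use stack.push with x→south, which returns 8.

I invoke maze.move with dir→south, and see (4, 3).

I try maze.sense with dir→east, which returns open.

Next I call stack.push with x→east, and observe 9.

I call maze.move with dir→east, giving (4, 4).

Calling maze.sense with dir→south, and get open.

I use stack.push with x→south, yielding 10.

Calling maze.move with dir→south, and observe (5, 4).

I try maze.sense with dir→east, giving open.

Using stack.push with x→east, and observe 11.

I try maze.move with dir→east, yielding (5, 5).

Invoking stack.pop(), : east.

Now I run maze.move with dir→west, giving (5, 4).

I try maze.sense with dir→west, and get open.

I call stack.push with x→west, which returns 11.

I call maze.move with dir→west, and observe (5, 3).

Calling maze.sense with dir→west, and observe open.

I invoke stack.push with x→west, — result: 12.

I run maze.move with dir→west, — result: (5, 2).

I run maze.sense with dir→north, giving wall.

Now I run maze.sense with dir→west, → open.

Next I call stack.push with x→west, and see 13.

I run maze.move with dir→west, and see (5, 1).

I try maze.sense with dir→north, : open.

Then stack.push with x→north, — result: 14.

Then maze.move with dir→north, — result: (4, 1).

Invoking maze.sense with dir→north, and observe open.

Using stack.push with x→north, giving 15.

I call maze.move with dir→north, — result: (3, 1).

Using maze.sense with dir→north, giving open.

Then stack.push with x→north, → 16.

I use maze.move with dir→north, — result: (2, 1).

I run maze.sense with dir→west, : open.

I run stack.push with x→west, — result: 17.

Calling maze.move with dir→west, → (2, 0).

I use maze.sense with dir→north, giving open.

Then stack.push with x→north, and get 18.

Now I run maze.move with dir→north, and get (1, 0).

I try maze.sense with dir→north, and observe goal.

I run maze.move with dir→north, which returns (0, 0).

Answer: (0, 0)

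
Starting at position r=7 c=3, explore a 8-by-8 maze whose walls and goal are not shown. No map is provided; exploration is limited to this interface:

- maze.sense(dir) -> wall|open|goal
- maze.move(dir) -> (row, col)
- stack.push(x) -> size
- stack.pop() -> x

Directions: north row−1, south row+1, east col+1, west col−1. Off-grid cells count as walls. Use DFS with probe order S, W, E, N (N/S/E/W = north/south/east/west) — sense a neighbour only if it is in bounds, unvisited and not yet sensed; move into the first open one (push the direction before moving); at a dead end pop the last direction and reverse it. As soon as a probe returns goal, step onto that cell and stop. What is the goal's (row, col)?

> sense west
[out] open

> push west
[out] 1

> move west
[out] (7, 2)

> sense west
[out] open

> push west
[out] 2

> move west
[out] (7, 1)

> sense west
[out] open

> push west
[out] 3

> move west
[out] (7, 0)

> sense north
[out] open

> push north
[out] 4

> move north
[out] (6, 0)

> sense east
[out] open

> push east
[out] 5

> move east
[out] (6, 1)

> sense east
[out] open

> push east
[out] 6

> move east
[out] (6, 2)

> sense east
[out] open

> push east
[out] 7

> move east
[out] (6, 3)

> sense east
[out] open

> push east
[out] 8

> move east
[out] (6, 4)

> sense south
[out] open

> push south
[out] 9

> move south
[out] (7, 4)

> sense east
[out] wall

> pop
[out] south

> move north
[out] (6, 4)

> sense east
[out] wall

> sense north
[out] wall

> pop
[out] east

> move west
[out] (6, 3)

> sense north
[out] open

> push north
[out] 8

> move north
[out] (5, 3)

> sense west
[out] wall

> sense north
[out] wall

> pop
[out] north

> move south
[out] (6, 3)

> pop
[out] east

> move west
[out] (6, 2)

> pop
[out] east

> move west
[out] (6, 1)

> sense north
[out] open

> push north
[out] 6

> move north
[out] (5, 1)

> sense west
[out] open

> push west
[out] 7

> move west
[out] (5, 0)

> sense north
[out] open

> push north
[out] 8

> move north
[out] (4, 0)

> sense east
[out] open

> push east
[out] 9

> move east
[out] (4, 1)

> sense east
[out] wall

> sense north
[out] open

> push north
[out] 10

> move north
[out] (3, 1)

> sense west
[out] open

> push west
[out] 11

> move west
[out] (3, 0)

> sense north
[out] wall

> pop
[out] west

> move east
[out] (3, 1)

> sense east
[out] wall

> sense north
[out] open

> push north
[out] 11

> move north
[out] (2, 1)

> sense east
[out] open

> push east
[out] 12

> move east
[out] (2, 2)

> sense east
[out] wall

> sense north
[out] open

> push north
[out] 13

> move north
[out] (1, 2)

> sense west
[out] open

> push west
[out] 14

> move west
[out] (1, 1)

> sense west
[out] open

> push west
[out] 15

> move west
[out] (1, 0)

> sense north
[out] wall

> pop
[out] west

> move east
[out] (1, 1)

> sense north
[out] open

> push north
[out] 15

> move north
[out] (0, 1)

> sense east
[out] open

> push east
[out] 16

> move east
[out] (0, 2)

> sense east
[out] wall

> pop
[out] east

> move west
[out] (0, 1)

> pop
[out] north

> move south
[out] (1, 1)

> pop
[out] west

> move east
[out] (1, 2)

> sense east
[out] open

> push east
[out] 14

> move east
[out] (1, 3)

> sense east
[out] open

> push east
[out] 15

> move east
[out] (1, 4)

> sense south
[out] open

> push south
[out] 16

> move south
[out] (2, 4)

> sense south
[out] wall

> sense east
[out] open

> push east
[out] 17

> move east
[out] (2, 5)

> sense south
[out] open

> push south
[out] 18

> move south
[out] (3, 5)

> sense south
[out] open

> push south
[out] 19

> move south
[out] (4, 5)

> sense south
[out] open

> push south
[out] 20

> move south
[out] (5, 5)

> sense east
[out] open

> push east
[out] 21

> move east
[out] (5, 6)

> sense south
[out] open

> push south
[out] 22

> move south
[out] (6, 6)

> sense south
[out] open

> push south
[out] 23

> move south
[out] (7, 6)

> sense east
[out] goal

> move east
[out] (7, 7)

Answer: (7, 7)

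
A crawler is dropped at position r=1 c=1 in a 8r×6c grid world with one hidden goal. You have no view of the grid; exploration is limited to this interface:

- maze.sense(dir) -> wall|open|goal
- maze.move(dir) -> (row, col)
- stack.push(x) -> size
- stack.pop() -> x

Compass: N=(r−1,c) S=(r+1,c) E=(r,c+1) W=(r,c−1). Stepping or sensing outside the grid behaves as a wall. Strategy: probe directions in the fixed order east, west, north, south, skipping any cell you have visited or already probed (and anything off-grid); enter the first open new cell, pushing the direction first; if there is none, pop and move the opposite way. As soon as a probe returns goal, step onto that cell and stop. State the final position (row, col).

! 1. maze.sense(dir→east) : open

! 2. stack.push(x→east) : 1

! 3. maze.move(dir→east) : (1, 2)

! 4. maze.sense(dir→east) : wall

! 5. maze.sense(dir→north) : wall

! 6. maze.sense(dir→south) : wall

! 7. stack.pop() : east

! 8. maze.move(dir→west) : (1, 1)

! 9. maze.sense(dir→west) : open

! 10. stack.push(x→west) : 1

! 11. maze.move(dir→west) : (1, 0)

! 12. maze.sense(dir→north) : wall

! 13. maze.sense(dir→south) : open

! 14. stack.push(x→south) : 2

! 15. maze.move(dir→south) : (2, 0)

! 16. maze.sense(dir→east) : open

! 17. stack.push(x→east) : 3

! 18. maze.move(dir→east) : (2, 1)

! 19. maze.sense(dir→south) : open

! 20. stack.push(x→south) : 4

! 21. maze.move(dir→south) : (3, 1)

! 22. maze.sense(dir→east) : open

! 23. stack.push(x→east) : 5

! 24. maze.move(dir→east) : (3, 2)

! 25. maze.sense(dir→east) : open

! 26. stack.push(x→east) : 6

! 27. maze.move(dir→east) : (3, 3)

! 28. maze.sense(dir→east) : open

! 29. stack.push(x→east) : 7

! 30. maze.move(dir→east) : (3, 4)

! 31. maze.sense(dir→east) : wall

! 32. maze.sense(dir→north) : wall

! 33. maze.sense(dir→south) : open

! 34. stack.push(x→south) : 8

! 35. maze.move(dir→south) : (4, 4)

! 36. maze.sense(dir→east) : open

! 37. stack.push(x→east) : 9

! 38. maze.move(dir→east) : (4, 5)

! 39. maze.sense(dir→south) : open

! 40. stack.push(x→south) : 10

! 41. maze.move(dir→south) : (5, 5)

! 42. maze.sense(dir→west) : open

! 43. stack.push(x→west) : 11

! 44. maze.move(dir→west) : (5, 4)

! 45. maze.sense(dir→west) : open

! 46. stack.push(x→west) : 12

! 47. maze.move(dir→west) : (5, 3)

! 48. maze.sense(dir→west) : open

! 49. stack.push(x→west) : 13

! 50. maze.move(dir→west) : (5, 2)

! 51. maze.sense(dir→west) : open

! 52. stack.push(x→west) : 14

! 53. maze.move(dir→west) : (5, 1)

! 54. maze.sense(dir→west) : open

! 55. stack.push(x→west) : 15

! 56. maze.move(dir→west) : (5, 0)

! 57. maze.sense(dir→north) : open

! 58. stack.push(x→north) : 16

! 59. maze.move(dir→north) : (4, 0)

! 60. maze.sense(dir→east) : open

! 61. stack.push(x→east) : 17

! 62. maze.move(dir→east) : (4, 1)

! 63. maze.sense(dir→east) : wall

! 64. stack.pop() : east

! 65. maze.move(dir→west) : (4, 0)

! 66. maze.sense(dir→north) : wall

! 67. stack.pop() : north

! 68. maze.move(dir→south) : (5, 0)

! 69. maze.sense(dir→south) : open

! 70. stack.push(x→south) : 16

! 71. maze.move(dir→south) : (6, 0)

! 72. maze.sense(dir→east) : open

! 73. stack.push(x→east) : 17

! 74. maze.move(dir→east) : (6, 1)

! 75. maze.sense(dir→east) : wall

! 76. maze.sense(dir→south) : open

! 77. stack.push(x→south) : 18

! 78. maze.move(dir→south) : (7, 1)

! 79. maze.sense(dir→east) : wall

! 80. maze.sense(dir→west) : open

! 81. stack.push(x→west) : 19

! 82. maze.move(dir→west) : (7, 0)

! 83. stack.pop() : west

! 84. maze.move(dir→east) : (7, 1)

! 85. stack.pop() : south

! 86. maze.move(dir→north) : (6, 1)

! 87. stack.pop() : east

! 88. maze.move(dir→west) : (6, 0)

! 89. stack.pop() : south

! 90. maze.move(dir→north) : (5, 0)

! 91. stack.pop() : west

! 92. maze.move(dir→east) : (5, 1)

! 93. stack.pop() : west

! 94. maze.move(dir→east) : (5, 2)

! 95. stack.pop() : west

! 96. maze.move(dir→east) : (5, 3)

! 97. maze.sense(dir→north) : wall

! 98. maze.sense(dir→south) : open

! 99. stack.push(x→south) : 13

! 100. maze.move(dir→south) : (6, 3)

! 101. maze.sense(dir→east) : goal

! 102. maze.move(dir→east) : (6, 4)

Answer: (6, 4)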